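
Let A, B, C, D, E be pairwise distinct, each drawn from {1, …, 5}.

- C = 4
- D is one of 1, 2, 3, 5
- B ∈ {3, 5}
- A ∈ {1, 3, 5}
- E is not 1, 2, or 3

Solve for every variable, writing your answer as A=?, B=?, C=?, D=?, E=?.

A=1, B=3, C=4, D=2, E=5

C has just one choice, so C = 4. Remove 4 from E.
E's domain is down to {5}, so E = 5. Remove 5 from A, B, D.
B's domain is down to {3}, so B = 3. So A, D can't be 3.
A's domain is down to {1}, so A = 1. Eliminate 1 elsewhere: D.
D has just one choice, so D = 2.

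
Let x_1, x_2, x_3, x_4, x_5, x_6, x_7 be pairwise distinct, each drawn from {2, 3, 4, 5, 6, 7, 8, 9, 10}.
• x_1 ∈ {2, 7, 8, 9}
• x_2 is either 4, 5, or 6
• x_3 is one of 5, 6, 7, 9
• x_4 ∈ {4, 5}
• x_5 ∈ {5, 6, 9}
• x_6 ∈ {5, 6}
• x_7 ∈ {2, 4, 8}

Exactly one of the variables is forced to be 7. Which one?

x_3

The 3 variables x_2, x_4, x_6 are confined to {4, 5, 6}, which locks those values in; drop them from x_3, x_5, x_7.
x_5 must be 9 (only option left). Remove 9 from x_1, x_3.
So 7 goes to x_3.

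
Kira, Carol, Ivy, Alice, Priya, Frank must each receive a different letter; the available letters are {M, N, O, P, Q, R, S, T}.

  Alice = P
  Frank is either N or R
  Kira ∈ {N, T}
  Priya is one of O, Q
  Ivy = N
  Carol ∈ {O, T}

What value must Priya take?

Q

Ivy's domain is down to {N}, so Ivy = N. So Kira, Frank can't be N.
Alice has just one choice, so Alice = P.
Frank's domain is down to {R}, so Frank = R.
That leaves Kira = T. Remove T from Carol.
Carol must be O (only option left). Remove O from Priya.
So Priya = Q.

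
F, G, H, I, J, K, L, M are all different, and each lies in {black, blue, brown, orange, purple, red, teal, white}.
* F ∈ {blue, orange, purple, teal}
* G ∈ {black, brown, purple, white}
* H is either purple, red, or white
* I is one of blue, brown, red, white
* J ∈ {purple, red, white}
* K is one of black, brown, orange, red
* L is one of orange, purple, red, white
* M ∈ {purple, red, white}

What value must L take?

The 8 variables draw from only 8 values {black, blue, brown, orange, purple, red, teal, white}, so each is used; only F can be teal, hence F = teal.
Among the 7 still-open variables, blue fits only I (and all 7 values in {black, blue, brown, orange, purple, red, white} must be used), so I = blue.
H, J, M share exactly the 3 values {purple, red, white}; by pigeonhole those values go to them, so strike purple, red, white from G, K, L.
So L = orange.

orange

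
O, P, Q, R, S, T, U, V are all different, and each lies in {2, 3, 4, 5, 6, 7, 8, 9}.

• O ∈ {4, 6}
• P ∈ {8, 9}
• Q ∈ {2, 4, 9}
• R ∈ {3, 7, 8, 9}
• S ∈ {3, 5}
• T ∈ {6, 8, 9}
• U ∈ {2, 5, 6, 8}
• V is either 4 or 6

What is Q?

The 8 variables draw from only 8 values {2, 3, 4, 5, 6, 7, 8, 9}, so each is used; only R can be 7, hence R = 7.
The 7 still-open variables draw from only 7 values {2, 3, 4, 5, 6, 8, 9}, so each is used; only S can be 3, hence S = 3.
The 6 still-open variables draw from only 6 values {2, 4, 5, 6, 8, 9}, so each is used; only U can be 5, hence U = 5.
The 5 still-open variables draw from only 5 values {2, 4, 6, 8, 9}, so each is used; only Q can be 2, hence Q = 2.

2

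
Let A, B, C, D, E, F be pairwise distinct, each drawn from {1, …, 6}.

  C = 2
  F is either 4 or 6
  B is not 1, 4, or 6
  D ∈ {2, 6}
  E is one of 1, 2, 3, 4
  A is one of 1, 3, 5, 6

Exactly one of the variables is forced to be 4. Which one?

F

C must be 2 (only option left). Strike 2 from B, D, E.
D must be 6 (only option left). So A, F can't be 6.
So 4 goes to F.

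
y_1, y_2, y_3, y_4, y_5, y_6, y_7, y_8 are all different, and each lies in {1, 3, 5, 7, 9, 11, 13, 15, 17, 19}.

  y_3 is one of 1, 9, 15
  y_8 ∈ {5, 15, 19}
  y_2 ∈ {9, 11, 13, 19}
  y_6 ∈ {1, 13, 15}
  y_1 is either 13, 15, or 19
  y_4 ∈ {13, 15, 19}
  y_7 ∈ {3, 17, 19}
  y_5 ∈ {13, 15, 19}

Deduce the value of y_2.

The 3 variables y_1, y_4, y_5 are confined to {13, 15, 19}, which locks those values in; drop them from y_2, y_3, y_6, y_7, y_8.
That leaves y_6 = 1. Strike 1 from y_3.
y_8 must be 5 (only option left).
y_3 must be 9 (only option left). So y_2 can't be 9.
So y_2 = 11.

11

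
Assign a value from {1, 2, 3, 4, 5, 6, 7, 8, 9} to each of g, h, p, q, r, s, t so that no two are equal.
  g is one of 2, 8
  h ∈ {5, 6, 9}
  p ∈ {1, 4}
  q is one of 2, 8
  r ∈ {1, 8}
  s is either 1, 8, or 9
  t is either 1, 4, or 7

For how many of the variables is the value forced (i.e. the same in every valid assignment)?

The 2 variables g and q are confined to {2, 8}, which locks those values in; drop them from r, s.
That leaves r = 1. Eliminate 1 elsewhere: p, s, t.
s must be 9 (only option left). So h can't be 9.
p has just one choice, so p = 4. Strike 4 from t.
t must be 7 (only option left).
Determined: p=4, r=1, s=9, t=7. The other variables each still have more than one consistent value. That makes 4.

4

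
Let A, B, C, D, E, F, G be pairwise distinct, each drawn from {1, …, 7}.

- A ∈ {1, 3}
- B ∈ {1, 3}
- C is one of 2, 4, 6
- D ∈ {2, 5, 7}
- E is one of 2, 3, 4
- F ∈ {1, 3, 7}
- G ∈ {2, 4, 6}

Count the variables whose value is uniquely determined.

The 7 variables together cover exactly {1, 2, 3, 4, 5, 6, 7} — 7 values for 7 variables — and 5 appears only in D's list, so D = 5.
The 6 still-open variables together cover exactly {1, 2, 3, 4, 6, 7} — 6 values for 6 variables — and 7 appears only in F's list, so F = 7.
A and B between them cover only {1, 3} — a naked pair. Remove those values from E.
Determined: D=5, F=7. The other variables each still have more than one consistent value. That makes 2.

2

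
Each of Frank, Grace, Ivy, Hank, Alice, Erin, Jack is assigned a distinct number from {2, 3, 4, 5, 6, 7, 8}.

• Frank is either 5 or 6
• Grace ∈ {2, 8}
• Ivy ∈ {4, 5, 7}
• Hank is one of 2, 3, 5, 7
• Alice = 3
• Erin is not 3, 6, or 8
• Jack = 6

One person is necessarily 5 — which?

Frank

Alice's domain is down to {3}, so Alice = 3. Strike 3 from Hank.
Jack's domain is down to {6}, so Jack = 6. So Frank can't be 6.
So 5 goes to Frank.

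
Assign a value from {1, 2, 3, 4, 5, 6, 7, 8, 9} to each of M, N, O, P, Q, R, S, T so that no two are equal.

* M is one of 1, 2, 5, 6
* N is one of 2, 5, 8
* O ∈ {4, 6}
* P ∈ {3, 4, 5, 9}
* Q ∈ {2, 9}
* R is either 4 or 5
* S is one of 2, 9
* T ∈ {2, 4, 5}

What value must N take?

The 8 variables draw from only 8 values {1, 2, 3, 4, 5, 6, 8, 9}, so each is used; only M can be 1, hence M = 1.
Among the 7 still-open variables, 3 fits only P (and all 7 values in {2, 3, 4, 5, 6, 8, 9} must be used), so P = 3.
The 6 still-open variables draw from only 6 values {2, 4, 5, 6, 8, 9}, so each is used; only O can be 6, hence O = 6.
The 5 still-open variables together cover exactly {2, 4, 5, 8, 9} — 5 values for 5 variables — and 8 appears only in N's list, so N = 8.

8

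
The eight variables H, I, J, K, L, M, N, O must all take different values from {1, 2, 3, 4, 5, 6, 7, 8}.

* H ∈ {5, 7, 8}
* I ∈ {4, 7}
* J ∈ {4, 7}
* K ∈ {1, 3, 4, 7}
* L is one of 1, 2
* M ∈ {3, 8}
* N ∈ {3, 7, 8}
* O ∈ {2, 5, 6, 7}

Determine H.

The 8 variables together cover exactly {1, 2, 3, 4, 5, 6, 7, 8} — 8 values for 8 variables — and 6 appears only in O's list, so O = 6.
Among the 7 still-open variables, 2 fits only L (and all 7 values in {1, 2, 3, 4, 5, 7, 8} must be used), so L = 2.
The 6 still-open variables draw from only 6 values {1, 3, 4, 5, 7, 8}, so each is used; only K can be 1, hence K = 1.
The 5 still-open variables together cover exactly {3, 4, 5, 7, 8} — 5 values for 5 variables — and 5 appears only in H's list, so H = 5.

5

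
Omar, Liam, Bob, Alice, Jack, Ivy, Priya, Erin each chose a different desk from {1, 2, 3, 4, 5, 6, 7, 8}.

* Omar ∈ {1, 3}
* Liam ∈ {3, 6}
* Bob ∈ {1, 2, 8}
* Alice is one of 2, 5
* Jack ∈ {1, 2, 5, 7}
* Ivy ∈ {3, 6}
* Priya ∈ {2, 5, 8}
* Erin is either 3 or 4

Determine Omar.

1

The 8 variables draw from only 8 values {1, 2, 3, 4, 5, 6, 7, 8}, so each is used; only Erin can be 4, hence Erin = 4.
The 7 still-open variables together cover exactly {1, 2, 3, 5, 6, 7, 8} — 7 values for 7 variables — and 7 appears only in Jack's list, so Jack = 7.
The 2 variables Liam and Ivy are confined to {3, 6}, which locks those values in; drop them from Omar.
So Omar = 1.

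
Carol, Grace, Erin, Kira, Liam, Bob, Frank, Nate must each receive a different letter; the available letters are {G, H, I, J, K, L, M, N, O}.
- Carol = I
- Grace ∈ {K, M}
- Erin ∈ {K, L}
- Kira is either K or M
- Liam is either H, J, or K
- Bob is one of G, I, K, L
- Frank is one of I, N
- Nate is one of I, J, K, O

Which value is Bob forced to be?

Carol has just one choice, so Carol = I. So Bob, Frank, Nate can't be I.
Frank has just one choice, so Frank = N.
The 2 variables Grace and Kira are confined to {K, M}, which locks those values in; drop them from Erin, Liam, Bob, Nate.
That leaves Erin = L. Strike L from Bob.
So Bob = G.

G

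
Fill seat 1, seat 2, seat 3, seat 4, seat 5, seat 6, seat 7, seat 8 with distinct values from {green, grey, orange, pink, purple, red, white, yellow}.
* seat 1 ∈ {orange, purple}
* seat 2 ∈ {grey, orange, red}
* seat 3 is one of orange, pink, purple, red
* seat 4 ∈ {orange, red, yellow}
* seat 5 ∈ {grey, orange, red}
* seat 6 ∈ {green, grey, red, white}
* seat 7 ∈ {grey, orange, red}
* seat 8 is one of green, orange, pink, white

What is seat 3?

pink

Among the 8 variables, yellow fits only seat 4 (and all 8 values in {green, grey, orange, pink, purple, red, white, yellow} must be used), so seat 4 = yellow.
The 3 variables seat 2, seat 5, seat 7 are confined to {grey, orange, red}, which locks those values in; drop them from seat 1, seat 3, seat 6, seat 8.
seat 1's domain is down to {purple}, so seat 1 = purple. Eliminate purple elsewhere: seat 3.
So seat 3 = pink.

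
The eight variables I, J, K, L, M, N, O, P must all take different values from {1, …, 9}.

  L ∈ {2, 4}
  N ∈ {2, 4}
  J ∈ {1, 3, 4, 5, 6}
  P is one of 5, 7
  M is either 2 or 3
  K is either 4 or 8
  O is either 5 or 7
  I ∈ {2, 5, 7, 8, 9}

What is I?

L and N between them cover only {2, 4} — a naked pair. Remove those values from I, J, K, M.
That leaves K = 8. Remove 8 from I.
M must be 3 (only option left). Eliminate 3 elsewhere: J.
O and P share exactly the 2 values {5, 7}; by pigeonhole those values go to them, so strike 5, 7 from I, J.
So I = 9.

9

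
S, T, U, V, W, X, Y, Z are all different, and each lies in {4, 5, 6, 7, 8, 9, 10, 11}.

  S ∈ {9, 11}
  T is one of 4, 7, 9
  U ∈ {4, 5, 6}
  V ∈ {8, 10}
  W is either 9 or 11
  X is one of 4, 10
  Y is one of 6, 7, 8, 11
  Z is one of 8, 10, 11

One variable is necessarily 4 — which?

The 8 variables draw from only 8 values {4, 5, 6, 7, 8, 9, 10, 11}, so each is used; only U can be 5, hence U = 5.
The 7 still-open variables together cover exactly {4, 6, 7, 8, 9, 10, 11} — 7 values for 7 variables — and 6 appears only in Y's list, so Y = 6.
The 6 still-open variables draw from only 6 values {4, 7, 8, 9, 10, 11}, so each is used; only T can be 7, hence T = 7.
The 5 still-open variables together cover exactly {4, 8, 9, 10, 11} — 5 values for 5 variables — and 4 appears only in X's list, so X = 4.

X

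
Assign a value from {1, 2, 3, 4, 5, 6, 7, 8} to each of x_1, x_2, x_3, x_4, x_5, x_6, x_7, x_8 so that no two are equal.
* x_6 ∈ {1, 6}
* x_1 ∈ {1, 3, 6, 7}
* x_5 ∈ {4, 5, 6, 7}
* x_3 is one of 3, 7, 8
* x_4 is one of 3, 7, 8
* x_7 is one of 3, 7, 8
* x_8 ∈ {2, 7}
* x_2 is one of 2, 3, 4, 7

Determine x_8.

Among the 8 variables, 5 fits only x_5 (and all 8 values in {1, 2, 3, 4, 5, 6, 7, 8} must be used), so x_5 = 5.
The 7 still-open variables draw from only 7 values {1, 2, 3, 4, 6, 7, 8}, so each is used; only x_2 can be 4, hence x_2 = 4.
Among the 6 still-open variables, 2 fits only x_8 (and all 6 values in {1, 2, 3, 6, 7, 8} must be used), so x_8 = 2.

2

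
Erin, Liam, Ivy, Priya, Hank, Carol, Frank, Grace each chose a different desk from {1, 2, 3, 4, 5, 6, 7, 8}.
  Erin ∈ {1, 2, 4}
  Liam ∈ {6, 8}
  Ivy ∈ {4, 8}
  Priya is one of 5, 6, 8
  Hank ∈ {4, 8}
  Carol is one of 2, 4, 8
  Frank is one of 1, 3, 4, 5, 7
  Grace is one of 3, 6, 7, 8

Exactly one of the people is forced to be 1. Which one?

Ivy and Hank share exactly the 2 values {4, 8}; by pigeonhole those values go to them, so strike 4, 8 from Erin, Liam, Priya, Carol, Frank, Grace.
Liam must be 6 (only option left). Eliminate 6 elsewhere: Priya, Grace.
Priya must be 5 (only option left). So Frank can't be 5.
Carol must be 2 (only option left). So Erin can't be 2.
So 1 goes to Erin.

Erin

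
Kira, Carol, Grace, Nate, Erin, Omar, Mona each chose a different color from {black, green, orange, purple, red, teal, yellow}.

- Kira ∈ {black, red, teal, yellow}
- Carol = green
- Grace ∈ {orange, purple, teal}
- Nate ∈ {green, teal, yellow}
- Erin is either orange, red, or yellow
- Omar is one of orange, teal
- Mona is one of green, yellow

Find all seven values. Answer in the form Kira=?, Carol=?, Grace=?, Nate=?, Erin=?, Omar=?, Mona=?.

Carol must be green (only option left). Eliminate green elsewhere: Nate, Mona.
Mona's domain is down to {yellow}, so Mona = yellow. Eliminate yellow elsewhere: Kira, Nate, Erin.
That leaves Nate = teal. So Kira, Grace, Omar can't be teal.
Omar must be orange (only option left). So Grace, Erin can't be orange.
Grace must be purple (only option left).
Erin's domain is down to {red}, so Erin = red. Strike red from Kira.
Kira has just one choice, so Kira = black.

Kira=black, Carol=green, Grace=purple, Nate=teal, Erin=red, Omar=orange, Mona=yellow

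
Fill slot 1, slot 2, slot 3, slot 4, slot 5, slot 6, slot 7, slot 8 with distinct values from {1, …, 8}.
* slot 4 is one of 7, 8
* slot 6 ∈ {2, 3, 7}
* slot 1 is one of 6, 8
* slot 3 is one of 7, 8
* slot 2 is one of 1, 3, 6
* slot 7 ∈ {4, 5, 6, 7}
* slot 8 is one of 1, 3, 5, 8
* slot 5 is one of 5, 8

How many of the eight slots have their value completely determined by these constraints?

4

The 8 variables together cover exactly {1, 2, 3, 4, 5, 6, 7, 8} — 8 values for 8 variables — and 2 appears only in slot 6's list, so slot 6 = 2.
The 7 still-open variables together cover exactly {1, 3, 4, 5, 6, 7, 8} — 7 values for 7 variables — and 4 appears only in slot 7's list, so slot 7 = 4.
slot 3 and slot 4 share exactly the 2 values {7, 8}; by pigeonhole those values go to them, so strike 7, 8 from slot 1, slot 5, slot 8.
slot 1 must be 6 (only option left). Eliminate 6 elsewhere: slot 2.
slot 5 has just one choice, so slot 5 = 5. So slot 8 can't be 5.
Determined: slot 1=6, slot 5=5, slot 6=2, slot 7=4. The other slots each still have more than one consistent value. That makes 4.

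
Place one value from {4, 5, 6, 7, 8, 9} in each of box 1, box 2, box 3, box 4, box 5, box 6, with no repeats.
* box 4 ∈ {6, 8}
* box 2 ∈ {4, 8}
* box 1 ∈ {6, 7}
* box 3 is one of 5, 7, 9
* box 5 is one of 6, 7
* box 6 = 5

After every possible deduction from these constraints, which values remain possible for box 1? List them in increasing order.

6, 7

box 6's domain is down to {5}, so box 6 = 5. Strike 5 from box 3.
Among the 5 still-open variables, 4 fits only box 2 (and all 5 values in {4, 6, 7, 8, 9} must be used), so box 2 = 4.
The 4 still-open variables together cover exactly {6, 7, 8, 9} — 4 values for 4 variables — and 8 appears only in box 4's list, so box 4 = 8.
Among the 3 still-open variables, 9 fits only box 3 (and all 3 values in {6, 7, 9} must be used), so box 3 = 9.
No further eliminations apply; box 1 can still be any of 6, 7.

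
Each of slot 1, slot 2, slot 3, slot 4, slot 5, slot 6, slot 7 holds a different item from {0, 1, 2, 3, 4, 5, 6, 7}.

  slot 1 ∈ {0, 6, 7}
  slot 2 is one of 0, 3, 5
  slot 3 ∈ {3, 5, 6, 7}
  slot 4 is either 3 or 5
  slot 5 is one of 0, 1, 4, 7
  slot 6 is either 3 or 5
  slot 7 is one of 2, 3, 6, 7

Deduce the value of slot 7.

slot 4 and slot 6 share exactly the 2 values {3, 5}; by pigeonhole those values go to them, so strike 3, 5 from slot 2, slot 3, slot 7.
slot 2 must be 0 (only option left). Eliminate 0 elsewhere: slot 1, slot 5.
The 2 variables slot 1 and slot 3 are confined to {6, 7}, which locks those values in; drop them from slot 5, slot 7.
So slot 7 = 2.

2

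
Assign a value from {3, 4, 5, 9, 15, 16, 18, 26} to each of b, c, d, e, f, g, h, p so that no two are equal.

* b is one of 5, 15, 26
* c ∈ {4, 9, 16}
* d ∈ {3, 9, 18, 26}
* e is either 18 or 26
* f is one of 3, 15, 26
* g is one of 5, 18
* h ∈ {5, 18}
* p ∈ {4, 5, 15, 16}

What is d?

g and h share exactly the 2 values {5, 18}; by pigeonhole those values go to them, so strike 5, 18 from b, d, e, p.
e has just one choice, so e = 26. So b, d, f can't be 26.
b must be 15 (only option left). Remove 15 from f, p.
f has just one choice, so f = 3. Strike 3 from d.
So d = 9.

9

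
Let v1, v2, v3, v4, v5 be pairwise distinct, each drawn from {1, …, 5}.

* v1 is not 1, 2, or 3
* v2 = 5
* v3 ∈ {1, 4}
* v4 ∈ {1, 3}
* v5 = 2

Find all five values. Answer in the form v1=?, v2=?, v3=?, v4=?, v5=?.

v1=4, v2=5, v3=1, v4=3, v5=2

v2 must be 5 (only option left). Strike 5 from v1.
v5 must be 2 (only option left).
v1 has just one choice, so v1 = 4. So v3 can't be 4.
v3 must be 1 (only option left). So v4 can't be 1.
v4 must be 3 (only option left).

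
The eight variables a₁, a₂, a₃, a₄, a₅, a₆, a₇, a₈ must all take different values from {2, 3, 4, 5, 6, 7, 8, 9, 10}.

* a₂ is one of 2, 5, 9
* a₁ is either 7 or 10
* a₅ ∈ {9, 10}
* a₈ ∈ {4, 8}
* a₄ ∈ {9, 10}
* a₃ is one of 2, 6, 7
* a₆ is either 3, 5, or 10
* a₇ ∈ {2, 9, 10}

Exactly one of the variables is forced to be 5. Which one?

a₂

The 2 variables a₄ and a₅ are confined to {9, 10}, which locks those values in; drop them from a₁, a₂, a₆, a₇.
That leaves a₁ = 7. Remove 7 from a₃.
a₇'s domain is down to {2}, so a₇ = 2. Remove 2 from a₂, a₃.
So 5 goes to a₂.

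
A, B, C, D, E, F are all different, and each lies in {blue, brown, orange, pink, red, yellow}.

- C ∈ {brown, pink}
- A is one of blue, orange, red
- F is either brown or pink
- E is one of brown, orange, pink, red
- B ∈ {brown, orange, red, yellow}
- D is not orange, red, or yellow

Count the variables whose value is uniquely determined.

The 6 variables together cover exactly {blue, brown, orange, pink, red, yellow} — 6 values for 6 variables — and yellow appears only in B's list, so B = yellow.
The 2 variables C and F are confined to {brown, pink}, which locks those values in; drop them from D, E.
That leaves D = blue. So A can't be blue.
Determined: B=yellow, D=blue. The other variables each still have more than one consistent value. That makes 2.

2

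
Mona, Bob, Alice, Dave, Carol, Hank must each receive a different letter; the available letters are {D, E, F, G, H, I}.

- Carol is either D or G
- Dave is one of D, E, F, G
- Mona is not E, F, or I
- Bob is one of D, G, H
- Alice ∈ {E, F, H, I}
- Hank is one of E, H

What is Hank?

Among the 6 variables, I fits only Alice (and all 6 values in {D, E, F, G, H, I} must be used), so Alice = I.
Among the 5 still-open variables, F fits only Dave (and all 5 values in {D, E, F, G, H} must be used), so Dave = F.
Among the 4 still-open variables, E fits only Hank (and all 4 values in {D, E, G, H} must be used), so Hank = E.

E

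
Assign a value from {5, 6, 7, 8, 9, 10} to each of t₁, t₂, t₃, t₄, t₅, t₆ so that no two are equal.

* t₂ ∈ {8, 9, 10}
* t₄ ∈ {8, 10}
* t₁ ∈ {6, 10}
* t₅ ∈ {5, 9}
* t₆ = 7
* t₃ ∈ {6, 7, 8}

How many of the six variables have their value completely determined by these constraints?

3

t₆ has just one choice, so t₆ = 7. Remove 7 from t₃.
Among the 5 still-open variables, 5 fits only t₅ (and all 5 values in {5, 6, 8, 9, 10} must be used), so t₅ = 5.
The 4 still-open variables draw from only 4 values {6, 8, 9, 10}, so each is used; only t₂ can be 9, hence t₂ = 9.
Determined: t₂=9, t₅=5, t₆=7. The other variables each still have more than one consistent value. That makes 3.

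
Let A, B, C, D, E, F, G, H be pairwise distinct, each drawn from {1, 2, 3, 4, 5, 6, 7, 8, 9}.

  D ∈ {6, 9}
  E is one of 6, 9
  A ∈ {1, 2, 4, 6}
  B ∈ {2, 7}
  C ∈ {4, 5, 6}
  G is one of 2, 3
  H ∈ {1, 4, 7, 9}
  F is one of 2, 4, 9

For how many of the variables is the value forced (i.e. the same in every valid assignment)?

2

The 8 variables together cover exactly {1, 2, 3, 4, 5, 6, 7, 9} — 8 values for 8 variables — and 3 appears only in G's list, so G = 3.
Among the 7 still-open variables, 5 fits only C (and all 7 values in {1, 2, 4, 5, 6, 7, 9} must be used), so C = 5.
D and E share exactly the 2 values {6, 9}; by pigeonhole those values go to them, so strike 6, 9 from A, F, H.
Determined: C=5, G=3. The other variables each still have more than one consistent value. That makes 2.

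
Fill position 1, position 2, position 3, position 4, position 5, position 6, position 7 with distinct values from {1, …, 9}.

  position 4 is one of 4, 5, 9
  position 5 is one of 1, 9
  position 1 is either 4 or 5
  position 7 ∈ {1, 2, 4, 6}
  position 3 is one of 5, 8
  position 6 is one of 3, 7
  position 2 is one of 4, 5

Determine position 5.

The 2 variables position 1 and position 2 are confined to {4, 5}, which locks those values in; drop them from position 3, position 4, position 7.
position 3 must be 8 (only option left).
position 4 must be 9 (only option left). So position 5 can't be 9.
So position 5 = 1.

1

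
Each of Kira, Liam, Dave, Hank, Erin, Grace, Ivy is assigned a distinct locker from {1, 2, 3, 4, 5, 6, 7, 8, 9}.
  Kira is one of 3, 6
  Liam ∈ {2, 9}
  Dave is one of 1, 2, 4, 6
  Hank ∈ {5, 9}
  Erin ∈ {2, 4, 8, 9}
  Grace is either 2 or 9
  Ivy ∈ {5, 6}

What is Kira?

Liam and Grace share exactly the 2 values {2, 9}; by pigeonhole those values go to them, so strike 2, 9 from Dave, Hank, Erin.
Hank must be 5 (only option left). Eliminate 5 elsewhere: Ivy.
Ivy's domain is down to {6}, so Ivy = 6. So Kira, Dave can't be 6.
So Kira = 3.

3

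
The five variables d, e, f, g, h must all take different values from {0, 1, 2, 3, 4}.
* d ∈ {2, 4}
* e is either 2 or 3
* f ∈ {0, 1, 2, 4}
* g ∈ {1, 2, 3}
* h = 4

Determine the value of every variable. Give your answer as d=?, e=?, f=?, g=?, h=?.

d=2, e=3, f=0, g=1, h=4

h has just one choice, so h = 4. Strike 4 from d, f.
d's domain is down to {2}, so d = 2. Eliminate 2 elsewhere: e, f, g.
e's domain is down to {3}, so e = 3. Strike 3 from g.
g must be 1 (only option left). Eliminate 1 elsewhere: f.
f must be 0 (only option left).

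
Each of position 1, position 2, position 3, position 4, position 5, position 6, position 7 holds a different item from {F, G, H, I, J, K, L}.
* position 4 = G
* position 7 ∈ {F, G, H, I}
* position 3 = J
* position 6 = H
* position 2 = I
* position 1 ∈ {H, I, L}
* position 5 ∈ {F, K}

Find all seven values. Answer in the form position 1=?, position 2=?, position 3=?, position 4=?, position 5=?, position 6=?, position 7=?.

position 1=L, position 2=I, position 3=J, position 4=G, position 5=K, position 6=H, position 7=F

position 2 has just one choice, so position 2 = I. Remove I from position 1, position 7.
position 3 must be J (only option left).
That leaves position 4 = G. So position 7 can't be G.
position 6 has just one choice, so position 6 = H. Remove H from position 1, position 7.
position 7's domain is down to {F}, so position 7 = F. Strike F from position 5.
position 1's domain is down to {L}, so position 1 = L.
That leaves position 5 = K.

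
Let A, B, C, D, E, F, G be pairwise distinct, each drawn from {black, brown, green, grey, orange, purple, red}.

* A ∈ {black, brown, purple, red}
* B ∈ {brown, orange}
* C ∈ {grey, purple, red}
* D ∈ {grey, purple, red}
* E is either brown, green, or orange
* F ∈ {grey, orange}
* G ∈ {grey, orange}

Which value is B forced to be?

The 7 variables draw from only 7 values {black, brown, green, grey, orange, purple, red}, so each is used; only A can be black, hence A = black.
Among the 6 still-open variables, green fits only E (and all 6 values in {brown, green, grey, orange, purple, red} must be used), so E = green.
Among the 5 still-open variables, brown fits only B (and all 5 values in {brown, grey, orange, purple, red} must be used), so B = brown.

brown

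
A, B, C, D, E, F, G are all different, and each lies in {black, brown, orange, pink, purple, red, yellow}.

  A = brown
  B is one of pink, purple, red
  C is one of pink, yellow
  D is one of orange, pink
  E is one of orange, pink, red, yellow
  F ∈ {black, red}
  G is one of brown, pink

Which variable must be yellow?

A must be brown (only option left). Strike brown from G.
G's domain is down to {pink}, so G = pink. Remove pink from B, C, D, E.
So yellow goes to C.

C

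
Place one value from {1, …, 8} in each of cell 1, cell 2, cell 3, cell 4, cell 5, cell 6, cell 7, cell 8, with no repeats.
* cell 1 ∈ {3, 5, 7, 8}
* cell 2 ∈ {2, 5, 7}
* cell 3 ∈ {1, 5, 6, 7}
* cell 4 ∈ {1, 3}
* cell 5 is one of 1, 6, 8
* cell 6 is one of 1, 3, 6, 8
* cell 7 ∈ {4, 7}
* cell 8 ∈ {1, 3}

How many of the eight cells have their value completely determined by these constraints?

The 8 variables together cover exactly {1, 2, 3, 4, 5, 6, 7, 8} — 8 values for 8 variables — and 2 appears only in cell 2's list, so cell 2 = 2.
The 7 still-open variables draw from only 7 values {1, 3, 4, 5, 6, 7, 8}, so each is used; only cell 7 can be 4, hence cell 7 = 4.
The 2 variables cell 4 and cell 8 are confined to {1, 3}, which locks those values in; drop them from cell 1, cell 3, cell 5, cell 6.
cell 5 and cell 6 share exactly the 2 values {6, 8}; by pigeonhole those values go to them, so strike 6, 8 from cell 1, cell 3.
Determined: cell 2=2, cell 7=4. The other cells each still have more than one consistent value. That makes 2.

2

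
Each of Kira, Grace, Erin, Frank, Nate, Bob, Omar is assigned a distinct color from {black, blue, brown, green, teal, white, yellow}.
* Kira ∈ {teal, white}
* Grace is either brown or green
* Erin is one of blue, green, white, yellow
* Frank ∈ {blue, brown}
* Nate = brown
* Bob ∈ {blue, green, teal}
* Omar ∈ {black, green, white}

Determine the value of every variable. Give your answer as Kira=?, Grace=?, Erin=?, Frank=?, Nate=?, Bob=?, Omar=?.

Kira=white, Grace=green, Erin=yellow, Frank=blue, Nate=brown, Bob=teal, Omar=black

Nate's domain is down to {brown}, so Nate = brown. Remove brown from Grace, Frank.
Grace must be green (only option left). Strike green from Erin, Bob, Omar.
Frank must be blue (only option left). So Erin, Bob can't be blue.
Bob has just one choice, so Bob = teal. Remove teal from Kira.
Kira has just one choice, so Kira = white. So Erin, Omar can't be white.
Erin must be yellow (only option left).
Omar's domain is down to {black}, so Omar = black.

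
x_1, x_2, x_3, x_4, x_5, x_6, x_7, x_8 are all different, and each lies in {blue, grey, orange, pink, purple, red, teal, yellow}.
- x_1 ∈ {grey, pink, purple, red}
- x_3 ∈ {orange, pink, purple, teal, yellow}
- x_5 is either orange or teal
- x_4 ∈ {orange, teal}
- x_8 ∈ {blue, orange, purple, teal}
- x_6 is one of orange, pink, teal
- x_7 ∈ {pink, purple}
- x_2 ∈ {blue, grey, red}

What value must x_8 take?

blue

The 8 variables together cover exactly {blue, grey, orange, pink, purple, red, teal, yellow} — 8 values for 8 variables — and yellow appears only in x_3's list, so x_3 = yellow.
x_4 and x_5 between them cover only {orange, teal} — a naked pair. Remove those values from x_6, x_8.
x_6's domain is down to {pink}, so x_6 = pink. So x_1, x_7 can't be pink.
x_7's domain is down to {purple}, so x_7 = purple. Strike purple from x_1, x_8.
So x_8 = blue.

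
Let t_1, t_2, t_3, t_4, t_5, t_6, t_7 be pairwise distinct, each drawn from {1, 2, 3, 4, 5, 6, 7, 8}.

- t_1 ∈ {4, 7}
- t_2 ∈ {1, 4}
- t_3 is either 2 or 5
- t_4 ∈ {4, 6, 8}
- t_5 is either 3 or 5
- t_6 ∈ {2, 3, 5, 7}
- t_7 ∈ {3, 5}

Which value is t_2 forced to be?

t_5 and t_7 share exactly the 2 values {3, 5}; by pigeonhole those values go to them, so strike 3, 5 from t_3, t_6.
t_3 has just one choice, so t_3 = 2. So t_6 can't be 2.
t_6 has just one choice, so t_6 = 7. So t_1 can't be 7.
t_1 must be 4 (only option left). Eliminate 4 elsewhere: t_2, t_4.
So t_2 = 1.

1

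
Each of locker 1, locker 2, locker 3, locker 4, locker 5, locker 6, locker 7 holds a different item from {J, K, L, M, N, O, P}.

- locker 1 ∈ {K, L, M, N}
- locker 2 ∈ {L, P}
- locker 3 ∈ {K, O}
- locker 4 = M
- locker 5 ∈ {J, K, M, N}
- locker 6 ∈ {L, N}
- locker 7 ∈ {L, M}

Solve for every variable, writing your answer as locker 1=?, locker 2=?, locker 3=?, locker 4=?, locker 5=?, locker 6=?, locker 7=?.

locker 4's domain is down to {M}, so locker 4 = M. So locker 1, locker 5, locker 7 can't be M.
That leaves locker 7 = L. Strike L from locker 1, locker 2, locker 6.
locker 2 has just one choice, so locker 2 = P.
locker 6 must be N (only option left). Remove N from locker 1, locker 5.
locker 1 must be K (only option left). Remove K from locker 3, locker 5.
locker 3's domain is down to {O}, so locker 3 = O.
locker 5's domain is down to {J}, so locker 5 = J.

locker 1=K, locker 2=P, locker 3=O, locker 4=M, locker 5=J, locker 6=N, locker 7=L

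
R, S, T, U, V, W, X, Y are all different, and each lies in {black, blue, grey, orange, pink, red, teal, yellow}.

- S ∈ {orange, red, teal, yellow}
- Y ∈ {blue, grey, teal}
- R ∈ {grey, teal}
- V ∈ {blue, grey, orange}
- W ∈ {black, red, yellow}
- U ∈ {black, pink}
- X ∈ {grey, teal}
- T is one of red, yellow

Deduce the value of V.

Among the 8 variables, pink fits only U (and all 8 values in {black, blue, grey, orange, pink, red, teal, yellow} must be used), so U = pink.
Among the 7 still-open variables, black fits only W (and all 7 values in {black, blue, grey, orange, red, teal, yellow} must be used), so W = black.
R and X between them cover only {grey, teal} — a naked pair. Remove those values from S, V, Y.
That leaves Y = blue. So V can't be blue.
So V = orange.

orange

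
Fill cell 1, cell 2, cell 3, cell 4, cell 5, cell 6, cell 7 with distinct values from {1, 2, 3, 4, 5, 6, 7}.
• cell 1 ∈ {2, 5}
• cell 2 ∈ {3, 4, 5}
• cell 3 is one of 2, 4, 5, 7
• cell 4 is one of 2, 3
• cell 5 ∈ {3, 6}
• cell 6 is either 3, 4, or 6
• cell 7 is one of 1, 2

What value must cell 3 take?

Among the 7 variables, 1 fits only cell 7 (and all 7 values in {1, 2, 3, 4, 5, 6, 7} must be used), so cell 7 = 1.
The 6 still-open variables together cover exactly {2, 3, 4, 5, 6, 7} — 6 values for 6 variables — and 7 appears only in cell 3's list, so cell 3 = 7.

7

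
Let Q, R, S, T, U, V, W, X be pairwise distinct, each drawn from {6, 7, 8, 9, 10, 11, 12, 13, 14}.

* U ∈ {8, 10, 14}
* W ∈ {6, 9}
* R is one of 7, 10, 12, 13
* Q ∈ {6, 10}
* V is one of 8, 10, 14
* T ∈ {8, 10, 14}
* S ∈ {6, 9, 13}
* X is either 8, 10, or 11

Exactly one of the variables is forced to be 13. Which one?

The 3 variables T, U, V are confined to {8, 10, 14}, which locks those values in; drop them from Q, R, X.
That leaves Q = 6. Eliminate 6 elsewhere: S, W.
W must be 9 (only option left). Strike 9 from S.
So 13 goes to S.

S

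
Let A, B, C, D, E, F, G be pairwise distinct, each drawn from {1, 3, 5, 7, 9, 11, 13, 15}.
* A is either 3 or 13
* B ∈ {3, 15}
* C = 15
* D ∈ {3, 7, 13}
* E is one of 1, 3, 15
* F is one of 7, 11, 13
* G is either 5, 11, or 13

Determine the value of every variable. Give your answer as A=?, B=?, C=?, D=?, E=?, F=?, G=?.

C must be 15 (only option left). So B, E can't be 15.
B must be 3 (only option left). Remove 3 from A, D, E.
E's domain is down to {1}, so E = 1.
A must be 13 (only option left). Strike 13 from D, F, G.
That leaves D = 7. So F can't be 7.
F must be 11 (only option left). Strike 11 from G.
G has just one choice, so G = 5.

A=13, B=3, C=15, D=7, E=1, F=11, G=5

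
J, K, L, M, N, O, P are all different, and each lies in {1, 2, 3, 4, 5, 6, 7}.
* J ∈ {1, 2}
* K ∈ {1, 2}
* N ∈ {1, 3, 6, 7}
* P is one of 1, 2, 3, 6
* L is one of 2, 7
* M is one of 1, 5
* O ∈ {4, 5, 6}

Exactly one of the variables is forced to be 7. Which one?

L

Among the 7 variables, 4 fits only O (and all 7 values in {1, 2, 3, 4, 5, 6, 7} must be used), so O = 4.
The 6 still-open variables draw from only 6 values {1, 2, 3, 5, 6, 7}, so each is used; only M can be 5, hence M = 5.
The 2 variables J and K are confined to {1, 2}, which locks those values in; drop them from L, N, P.
So 7 goes to L.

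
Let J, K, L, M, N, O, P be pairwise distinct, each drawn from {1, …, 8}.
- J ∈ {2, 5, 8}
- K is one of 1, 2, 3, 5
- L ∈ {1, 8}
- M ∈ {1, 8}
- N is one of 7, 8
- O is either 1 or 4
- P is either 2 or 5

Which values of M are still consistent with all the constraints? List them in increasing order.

The 7 variables draw from only 7 values {1, 2, 3, 4, 5, 7, 8}, so each is used; only K can be 3, hence K = 3.
Among the 6 still-open variables, 4 fits only O (and all 6 values in {1, 2, 4, 5, 7, 8} must be used), so O = 4.
The 5 still-open variables draw from only 5 values {1, 2, 5, 7, 8}, so each is used; only N can be 7, hence N = 7.
The 2 variables L and M are confined to {1, 8}, which locks those values in; drop them from J.
No further eliminations apply; M can still be any of 1, 8.

1, 8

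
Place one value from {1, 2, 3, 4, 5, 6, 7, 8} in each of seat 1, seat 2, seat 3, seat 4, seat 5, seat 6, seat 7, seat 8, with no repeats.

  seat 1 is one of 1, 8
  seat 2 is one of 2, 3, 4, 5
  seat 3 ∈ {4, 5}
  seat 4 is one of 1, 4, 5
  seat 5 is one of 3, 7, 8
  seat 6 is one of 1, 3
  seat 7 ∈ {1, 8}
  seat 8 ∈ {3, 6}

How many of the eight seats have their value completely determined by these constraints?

4

The 8 variables together cover exactly {1, 2, 3, 4, 5, 6, 7, 8} — 8 values for 8 variables — and 2 appears only in seat 2's list, so seat 2 = 2.
The 7 still-open variables draw from only 7 values {1, 3, 4, 5, 6, 7, 8}, so each is used; only seat 8 can be 6, hence seat 8 = 6.
The 6 still-open variables together cover exactly {1, 3, 4, 5, 7, 8} — 6 values for 6 variables — and 7 appears only in seat 5's list, so seat 5 = 7.
The 5 still-open variables draw from only 5 values {1, 3, 4, 5, 8}, so each is used; only seat 6 can be 3, hence seat 6 = 3.
seat 1 and seat 7 share exactly the 2 values {1, 8}; by pigeonhole those values go to them, so strike 1, 8 from seat 4.
Determined: seat 2=2, seat 5=7, seat 6=3, seat 8=6. The other seats each still have more than one consistent value. That makes 4.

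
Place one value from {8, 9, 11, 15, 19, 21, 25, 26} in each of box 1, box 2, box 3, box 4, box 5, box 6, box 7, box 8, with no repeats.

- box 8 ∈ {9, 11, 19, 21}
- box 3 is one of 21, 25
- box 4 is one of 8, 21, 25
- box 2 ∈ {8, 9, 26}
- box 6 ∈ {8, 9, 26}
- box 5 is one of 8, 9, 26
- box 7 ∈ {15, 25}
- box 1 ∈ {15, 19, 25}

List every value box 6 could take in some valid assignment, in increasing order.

8, 9, 26

Among the 8 variables, 11 fits only box 8 (and all 8 values in {8, 9, 11, 15, 19, 21, 25, 26} must be used), so box 8 = 11.
The 7 still-open variables draw from only 7 values {8, 9, 15, 19, 21, 25, 26}, so each is used; only box 1 can be 19, hence box 1 = 19.
The 6 still-open variables together cover exactly {8, 9, 15, 21, 25, 26} — 6 values for 6 variables — and 15 appears only in box 7's list, so box 7 = 15.
The 3 variables box 2, box 5, box 6 are confined to {8, 9, 26}, which locks those values in; drop them from box 4.
No further eliminations apply; box 6 can still be any of 8, 9, 26.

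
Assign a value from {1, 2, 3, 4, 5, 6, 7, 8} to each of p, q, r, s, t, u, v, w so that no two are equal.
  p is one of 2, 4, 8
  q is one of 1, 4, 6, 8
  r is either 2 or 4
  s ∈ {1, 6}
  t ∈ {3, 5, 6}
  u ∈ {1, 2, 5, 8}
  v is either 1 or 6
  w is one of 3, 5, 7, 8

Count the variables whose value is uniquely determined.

3

The 8 variables draw from only 8 values {1, 2, 3, 4, 5, 6, 7, 8}, so each is used; only w can be 7, hence w = 7.
The 7 still-open variables draw from only 7 values {1, 2, 3, 4, 5, 6, 8}, so each is used; only t can be 3, hence t = 3.
The 6 still-open variables draw from only 6 values {1, 2, 4, 5, 6, 8}, so each is used; only u can be 5, hence u = 5.
The 2 variables s and v are confined to {1, 6}, which locks those values in; drop them from q.
Determined: t=3, u=5, w=7. The other variables each still have more than one consistent value. That makes 3.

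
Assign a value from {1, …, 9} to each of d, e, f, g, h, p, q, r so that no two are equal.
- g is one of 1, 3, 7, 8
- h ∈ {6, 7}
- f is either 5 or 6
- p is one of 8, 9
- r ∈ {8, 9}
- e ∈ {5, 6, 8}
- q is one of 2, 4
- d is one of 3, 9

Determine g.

The 2 variables p and r are confined to {8, 9}, which locks those values in; drop them from d, e, g.
d must be 3 (only option left). Eliminate 3 elsewhere: g.
e and f share exactly the 2 values {5, 6}; by pigeonhole those values go to them, so strike 5, 6 from h.
h must be 7 (only option left). Strike 7 from g.
So g = 1.

1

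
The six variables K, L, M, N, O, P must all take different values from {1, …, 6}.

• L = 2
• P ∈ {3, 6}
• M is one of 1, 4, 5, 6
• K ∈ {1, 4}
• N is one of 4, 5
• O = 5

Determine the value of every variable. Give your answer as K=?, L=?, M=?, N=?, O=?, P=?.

L's domain is down to {2}, so L = 2.
O has just one choice, so O = 5. So M, N can't be 5.
N has just one choice, so N = 4. Remove 4 from K, M.
K must be 1 (only option left). Remove 1 from M.
M's domain is down to {6}, so M = 6. Strike 6 from P.
P's domain is down to {3}, so P = 3.

K=1, L=2, M=6, N=4, O=5, P=3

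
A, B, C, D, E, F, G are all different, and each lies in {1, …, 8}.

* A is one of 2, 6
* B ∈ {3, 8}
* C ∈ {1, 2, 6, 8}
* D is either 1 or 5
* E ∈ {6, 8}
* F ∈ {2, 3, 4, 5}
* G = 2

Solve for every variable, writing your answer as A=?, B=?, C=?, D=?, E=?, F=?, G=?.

G must be 2 (only option left). So A, C, F can't be 2.
A's domain is down to {6}, so A = 6. So C, E can't be 6.
That leaves E = 8. Eliminate 8 elsewhere: B, C.
B's domain is down to {3}, so B = 3. Remove 3 from F.
C must be 1 (only option left). Strike 1 from D.
D's domain is down to {5}, so D = 5. Strike 5 from F.
F's domain is down to {4}, so F = 4.

A=6, B=3, C=1, D=5, E=8, F=4, G=2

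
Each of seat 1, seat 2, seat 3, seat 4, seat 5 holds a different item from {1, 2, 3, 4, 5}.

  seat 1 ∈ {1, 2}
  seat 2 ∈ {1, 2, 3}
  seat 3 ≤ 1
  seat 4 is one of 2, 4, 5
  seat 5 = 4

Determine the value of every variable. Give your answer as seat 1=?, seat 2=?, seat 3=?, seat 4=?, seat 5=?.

seat 3 has just one choice, so seat 3 = 1. Strike 1 from seat 1, seat 2.
seat 5's domain is down to {4}, so seat 5 = 4. Strike 4 from seat 4.
seat 1 has just one choice, so seat 1 = 2. So seat 2, seat 4 can't be 2.
seat 2's domain is down to {3}, so seat 2 = 3.
seat 4 has just one choice, so seat 4 = 5.

seat 1=2, seat 2=3, seat 3=1, seat 4=5, seat 5=4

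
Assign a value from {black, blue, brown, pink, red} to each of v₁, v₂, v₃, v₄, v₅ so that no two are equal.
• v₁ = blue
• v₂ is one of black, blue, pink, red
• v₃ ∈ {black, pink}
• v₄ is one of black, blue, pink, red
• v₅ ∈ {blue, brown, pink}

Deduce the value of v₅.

v₁ must be blue (only option left). Eliminate blue elsewhere: v₂, v₄, v₅.
The 4 still-open variables together cover exactly {black, brown, pink, red} — 4 values for 4 variables — and brown appears only in v₅'s list, so v₅ = brown.

brown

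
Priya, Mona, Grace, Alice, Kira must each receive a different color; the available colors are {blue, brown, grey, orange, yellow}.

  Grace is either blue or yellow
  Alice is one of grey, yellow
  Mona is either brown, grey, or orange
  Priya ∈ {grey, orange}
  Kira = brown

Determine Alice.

Kira has just one choice, so Kira = brown. Eliminate brown elsewhere: Mona.
The 4 still-open variables draw from only 4 values {blue, grey, orange, yellow}, so each is used; only Grace can be blue, hence Grace = blue.
Among the 3 still-open variables, yellow fits only Alice (and all 3 values in {grey, orange, yellow} must be used), so Alice = yellow.

yellow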